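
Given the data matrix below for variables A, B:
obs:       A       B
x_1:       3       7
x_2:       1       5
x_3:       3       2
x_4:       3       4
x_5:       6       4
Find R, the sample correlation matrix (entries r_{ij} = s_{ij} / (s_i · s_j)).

Step 1 — column means:
  mean(A) = (3 + 1 + 3 + 3 + 6) / 5 = 16/5 = 3.2
  mean(B) = (7 + 5 + 2 + 4 + 4) / 5 = 22/5 = 4.4

Step 2 — sample variances and covariances s[i,j] = (1/(n-1)) · Σ_k (x_{k,i} - mean_i) · (x_{k,j} - mean_j), with n-1 = 4:
  s[A,A] = ((-0.2)·(-0.2) + (-2.2)·(-2.2) + (-0.2)·(-0.2) + (-0.2)·(-0.2) + (2.8)·(2.8)) / 4 = 12.8/4 = 3.2
  s[A,B] = ((-0.2)·(2.6) + (-2.2)·(0.6) + (-0.2)·(-2.4) + (-0.2)·(-0.4) + (2.8)·(-0.4)) / 4 = -2.4/4 = -0.6
  s[B,B] = ((2.6)·(2.6) + (0.6)·(0.6) + (-2.4)·(-2.4) + (-0.4)·(-0.4) + (-0.4)·(-0.4)) / 4 = 13.2/4 = 3.3
  Sample standard deviations s_i = √(s[i,i]):
  s(A) = √(3.2) = 1.7889
  s(B) = √(3.3) = 1.8166

Step 3 — r_{ij} = s_{ij} / (s_i · s_j):
  r[A,A] = 1 (diagonal).
  r[A,B] = -0.6 / (1.7889 · 1.8166) = -0.6 / 3.2496 = -0.1846
  r[B,B] = 1 (diagonal).

R is symmetric with unit diagonal. Assembling:

R = [[1, -0.1846],
 [-0.1846, 1]]


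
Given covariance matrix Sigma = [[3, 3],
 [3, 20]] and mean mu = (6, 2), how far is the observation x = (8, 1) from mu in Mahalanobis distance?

Step 1 — centre the observation: (x - mu) = (2, -1).

Step 2 — invert Sigma. det(Sigma) = 3·20 - (3)² = 51.
  Sigma^{-1} = (1/det) · [[d, -b], [-b, a]] = [[0.3922, -0.0588],
 [-0.0588, 0.0588]].

Step 3 — form the quadratic (x - mu)^T · Sigma^{-1} · (x - mu):
  Sigma^{-1} · (x - mu) = (0.8431, -0.1765).
  (x - mu)^T · [Sigma^{-1} · (x - mu)] = (2)·(0.8431) + (-1)·(-0.1765) = 1.8627.

Step 4 — take square root: d = √(1.8627) ≈ 1.3648.

d(x, mu) = √(1.8627) ≈ 1.3648


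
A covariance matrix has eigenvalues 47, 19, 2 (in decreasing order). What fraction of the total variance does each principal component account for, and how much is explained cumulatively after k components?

Step 1 — total variance = trace(Sigma) = Σ λ_i = 47 + 19 + 2 = 68.

Step 2 — fraction explained by component i = λ_i / Σ λ:
  PC1: 47/68 = 0.6912
  PC2: 19/68 = 0.2794
  PC3: 2/68 = 0.0294

Step 3 — cumulative fraction after k components = (λ_1 + ... + λ_k) / Σ λ:
  k = 1: 47/68 = 0.6912
  k = 2: (47 + 19)/68 = 66/68 = 0.9706
  k = 3: (47 + 19 + 2)/68 = 68/68 = 1

Summary (fraction, with percent):

explained: PC1 0.6912 (69.12%), PC2 0.2794 (27.94%), PC3 0.0294 (2.94%);  cumulative: 0.6912, 0.9706, 1


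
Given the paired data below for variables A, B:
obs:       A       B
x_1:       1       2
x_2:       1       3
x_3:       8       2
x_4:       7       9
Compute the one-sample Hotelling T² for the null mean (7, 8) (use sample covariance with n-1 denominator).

Step 1 — sample mean vector:
  mean(A) = (1 + 1 + 8 + 7) / 4 = 17/4 = 4.25
  mean(B) = (2 + 3 + 2 + 9) / 4 = 16/4 = 4
  x̄ = (4.25, 4),  deviation x̄ - mu_0 = (4.25, 4) - (7, 8) = (-2.75, -4).

Step 2 — sample covariance matrix, S[i,j] = (1/(n-1)) · Σ_k (x_{k,i} - mean_i) · (x_{k,j} - mean_j), divisor n-1 = 3:
  S[A,A] = ((-3.25)·(-3.25) + (-3.25)·(-3.25) + (3.75)·(3.75) + (2.75)·(2.75)) / 3 = 42.75/3 = 14.25
  S[A,B] = ((-3.25)·(-2) + (-3.25)·(-1) + (3.75)·(-2) + (2.75)·(5)) / 3 = 16/3 = 5.3333
  S[B,B] = ((-2)·(-2) + (-1)·(-1) + (-2)·(-2) + (5)·(5)) / 3 = 34/3 = 11.3333
  S = [[14.25, 5.3333],
 [5.3333, 11.3333]].

Step 3 — invert S. det(S) = 14.25·11.3333 - (5.3333)² = 133.0556.
  S^{-1} = (1/det) · [[d, -b], [-b, a]] = [[0.0852, -0.0401],
 [-0.0401, 0.1071]].

Step 4 — quadratic form (x̄ - mu_0)^T · S^{-1} · (x̄ - mu_0):
  S^{-1} · (x̄ - mu_0) = (-0.0739, -0.3182),
  (x̄ - mu_0)^T · [...] = (-2.75)·(-0.0739) + (-4)·(-0.3182) = 1.4759.

Step 5 — scale by n: T² = 4 · 1.4759 = 5.9035.

T² ≈ 5.9035


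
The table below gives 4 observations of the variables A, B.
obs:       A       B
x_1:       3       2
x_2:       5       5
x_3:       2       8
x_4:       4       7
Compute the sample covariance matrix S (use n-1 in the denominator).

Step 1 — column means:
  mean(A) = (3 + 5 + 2 + 4) / 4 = 14/4 = 3.5
  mean(B) = (2 + 5 + 8 + 7) / 4 = 22/4 = 5.5

Step 2 — sample covariance S[i,j] = (1/(n-1)) · Σ_k (x_{k,i} - mean_i) · (x_{k,j} - mean_j), with n-1 = 3.
  S[A,A] = ((-0.5)·(-0.5) + (1.5)·(1.5) + (-1.5)·(-1.5) + (0.5)·(0.5)) / 3 = 5/3 = 1.6667
  S[A,B] = ((-0.5)·(-3.5) + (1.5)·(-0.5) + (-1.5)·(2.5) + (0.5)·(1.5)) / 3 = -2/3 = -0.6667
  S[B,B] = ((-3.5)·(-3.5) + (-0.5)·(-0.5) + (2.5)·(2.5) + (1.5)·(1.5)) / 3 = 21/3 = 7

S is symmetric (S[j,i] = S[i,j]). Assembling:

S = [[1.6667, -0.6667],
 [-0.6667, 7]]


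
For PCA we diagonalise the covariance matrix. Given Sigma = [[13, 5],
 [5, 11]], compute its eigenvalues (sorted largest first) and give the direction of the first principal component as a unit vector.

Step 1 — characteristic polynomial of 2×2 Sigma:
  det(Sigma - λI) = λ² - trace · λ + det = 0.
  trace = 13 + 11 = 24, det = 13·11 - (5)² = 118.
Step 2 — discriminant:
  Δ = trace² - 4·det = 576 - 472 = 104.
Step 3 — eigenvalues:
  λ = (trace ± √Δ)/2 = (24 ± 10.198)/2,
  λ_1 = 17.099,  λ_2 = 6.901.

Step 4 — unit eigenvector for λ_1: solve (Sigma - λ_1 I)v = 0. First row:
  (13 - 17.099)·v_x + (5)·v_y = 0, i.e. (-4.099)·v_x + (5)·v_y = 0,
  so v ∝ (b, λ_1 - a) = (5, 4.099) = u.
  ||u|| = √((5)² + (4.099)²) = √(41.802) ≈ 6.4654,
  v_1 = u/||u|| ≈ (0.7733, 0.634) (||v_1|| = 1).

λ_1 = 17.099,  λ_2 = 6.901;  v_1 ≈ (0.7733, 0.634)


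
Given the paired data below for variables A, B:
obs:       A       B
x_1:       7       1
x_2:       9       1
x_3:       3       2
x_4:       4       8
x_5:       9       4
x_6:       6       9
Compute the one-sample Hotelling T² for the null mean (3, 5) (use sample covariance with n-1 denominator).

Step 1 — sample mean vector:
  mean(A) = (7 + 9 + 3 + 4 + 9 + 6) / 6 = 38/6 = 6.3333
  mean(B) = (1 + 1 + 2 + 8 + 4 + 9) / 6 = 25/6 = 4.1667
  x̄ = (6.3333, 4.1667),  deviation x̄ - mu_0 = (6.3333, 4.1667) - (3, 5) = (3.3333, -0.8333).

Step 2 — sample covariance matrix, S[i,j] = (1/(n-1)) · Σ_k (x_{k,i} - mean_i) · (x_{k,j} - mean_j), divisor n-1 = 5:
  S[A,A] = ((0.6667)·(0.6667) + (2.6667)·(2.6667) + (-3.3333)·(-3.3333) + (-2.3333)·(-2.3333) + (2.6667)·(2.6667) + (-0.3333)·(-0.3333)) / 5 = 31.3333/5 = 6.2667
  S[A,B] = ((0.6667)·(-3.1667) + (2.6667)·(-3.1667) + (-3.3333)·(-2.1667) + (-2.3333)·(3.8333) + (2.6667)·(-0.1667) + (-0.3333)·(4.8333)) / 5 = -14.3333/5 = -2.8667
  S[B,B] = ((-3.1667)·(-3.1667) + (-3.1667)·(-3.1667) + (-2.1667)·(-2.1667) + (3.8333)·(3.8333) + (-0.1667)·(-0.1667) + (4.8333)·(4.8333)) / 5 = 62.8333/5 = 12.5667
  S = [[6.2667, -2.8667],
 [-2.8667, 12.5667]].

Step 3 — invert S. det(S) = 6.2667·12.5667 - (-2.8667)² = 70.5333.
  S^{-1} = (1/det) · [[d, -b], [-b, a]] = [[0.1782, 0.0406],
 [0.0406, 0.0888]].

Step 4 — quadratic form (x̄ - mu_0)^T · S^{-1} · (x̄ - mu_0):
  S^{-1} · (x̄ - mu_0) = (0.56, 0.0614),
  (x̄ - mu_0)^T · [...] = (3.3333)·(0.56) + (-0.8333)·(0.0614) = 1.8155.

Step 5 — scale by n: T² = 6 · 1.8155 = 10.8932.

T² ≈ 10.8932


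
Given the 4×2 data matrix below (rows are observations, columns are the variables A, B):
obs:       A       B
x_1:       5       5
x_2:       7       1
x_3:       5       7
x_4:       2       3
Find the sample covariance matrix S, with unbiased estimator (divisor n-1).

Step 1 — column means:
  mean(A) = (5 + 7 + 5 + 2) / 4 = 19/4 = 4.75
  mean(B) = (5 + 1 + 7 + 3) / 4 = 16/4 = 4

Step 2 — sample covariance S[i,j] = (1/(n-1)) · Σ_k (x_{k,i} - mean_i) · (x_{k,j} - mean_j), with n-1 = 3.
  S[A,A] = ((0.25)·(0.25) + (2.25)·(2.25) + (0.25)·(0.25) + (-2.75)·(-2.75)) / 3 = 12.75/3 = 4.25
  S[A,B] = ((0.25)·(1) + (2.25)·(-3) + (0.25)·(3) + (-2.75)·(-1)) / 3 = -3/3 = -1
  S[B,B] = ((1)·(1) + (-3)·(-3) + (3)·(3) + (-1)·(-1)) / 3 = 20/3 = 6.6667

S is symmetric (S[j,i] = S[i,j]). Assembling:

S = [[4.25, -1],
 [-1, 6.6667]]


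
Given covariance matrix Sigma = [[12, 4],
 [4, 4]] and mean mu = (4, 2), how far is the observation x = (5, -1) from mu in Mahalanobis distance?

Step 1 — centre the observation: (x - mu) = (1, -3).

Step 2 — invert Sigma. det(Sigma) = 12·4 - (4)² = 32.
  Sigma^{-1} = (1/det) · [[d, -b], [-b, a]] = [[0.125, -0.125],
 [-0.125, 0.375]].

Step 3 — form the quadratic (x - mu)^T · Sigma^{-1} · (x - mu):
  Sigma^{-1} · (x - mu) = (0.5, -1.25).
  (x - mu)^T · [Sigma^{-1} · (x - mu)] = (1)·(0.5) + (-3)·(-1.25) = 4.25.

Step 4 — take square root: d = √(4.25) ≈ 2.0616.

d(x, mu) = √(4.25) ≈ 2.0616


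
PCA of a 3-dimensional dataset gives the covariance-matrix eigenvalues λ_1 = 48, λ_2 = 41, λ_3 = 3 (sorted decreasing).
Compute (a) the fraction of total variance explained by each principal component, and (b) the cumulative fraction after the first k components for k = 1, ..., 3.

Step 1 — total variance = trace(Sigma) = Σ λ_i = 48 + 41 + 3 = 92.

Step 2 — fraction explained by component i = λ_i / Σ λ:
  PC1: 48/92 = 0.5217
  PC2: 41/92 = 0.4457
  PC3: 3/92 = 0.0326

Step 3 — cumulative fraction after k components = (λ_1 + ... + λ_k) / Σ λ:
  k = 1: 48/92 = 0.5217
  k = 2: (48 + 41)/92 = 89/92 = 0.9674
  k = 3: (48 + 41 + 3)/92 = 92/92 = 1

Summary (fraction, with percent):

explained: PC1 0.5217 (52.17%), PC2 0.4457 (44.57%), PC3 0.0326 (3.26%);  cumulative: 0.5217, 0.9674, 1


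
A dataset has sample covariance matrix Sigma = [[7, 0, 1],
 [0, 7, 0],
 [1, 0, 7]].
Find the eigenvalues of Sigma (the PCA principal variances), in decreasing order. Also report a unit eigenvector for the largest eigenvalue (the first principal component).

Step 1 — characteristic polynomial p(λ) = det(λI - Sigma) = λ³ - tr·λ² + c_1·λ - det, where tr = trace, c_1 = sum of the principal 2×2 minors, det = det(Sigma):
  tr = 7 + 7 + 7 = 21,
  c_1 = (7·7 - (0)²) + (7·7 - (1)²) + (7·7 - (0)²) = 49 + 48 + 49 = 146,
  det = 7·(7·7 - (0)²) - (0)·((0)·7 - (0)·(1)) + (1)·((0)·(0) - 7·(1)) = 7·(49) - (0)·(0) + (1)·(-7) = 336.
  So p(λ) = λ³ - 21λ² + 146λ - 336.
Step 2 — look for an integer root (rational root theorem: any rational root is an integer divisor of 336). Testing λ = 6:
  p(6) = 216 - 756 + 876 - 336 = 0  ✓
  Dividing out (λ - 6): p(λ) = (λ - 6)(λ² - 15λ + 56).
Step 3 — remaining eigenvalues from the quadratic λ² - 15λ + 56 = 0:
  Δ = 15² - 4·56 = 225 - 224 = 1,  λ = (15 ± √1)/2 = (15 ± 1)/2 = 8 or 7.
  Sorted: λ_1 = 8,  λ_2 = 7,  λ_3 = 6  (check: sum = 21 = tr ✓).

Step 4 — unit eigenvector for λ_1 = 8: v spans the null space of (Sigma - λ_1 I), whose rows are
  r_1 = (-1, 0, 1),  r_2 = (0, -1, 0),  r_3 = (1, 0, -1).
  v is orthogonal to every row, so take v ∝ r_1 × r_2 = ((0)·(0) - (1)·(-1), (1)·(0) - (-1)·(0), (-1)·(-1) - (0)·(0)) = (1, 0, 1).
  Let u = (1, 0, 1).
  ||u|| = √((1)² + (0)² + (1)²) = √(2) ≈ 1.4142,  v_1 = u/||u|| ≈ (0.7071, 0, 0.7071) (||v_1|| = 1).

λ_1 = 8,  λ_2 = 7,  λ_3 = 6;  v_1 ≈ (0.7071, 0, 0.7071)


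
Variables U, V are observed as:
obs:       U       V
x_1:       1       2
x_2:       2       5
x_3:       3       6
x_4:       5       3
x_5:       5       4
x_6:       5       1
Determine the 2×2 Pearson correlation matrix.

Step 1 — column means:
  mean(U) = (1 + 2 + 3 + 5 + 5 + 5) / 6 = 21/6 = 3.5
  mean(V) = (2 + 5 + 6 + 3 + 4 + 1) / 6 = 21/6 = 3.5

Step 2 — sample variances and covariances s[i,j] = (1/(n-1)) · Σ_k (x_{k,i} - mean_i) · (x_{k,j} - mean_j), with n-1 = 5:
  s[U,U] = ((-2.5)·(-2.5) + (-1.5)·(-1.5) + (-0.5)·(-0.5) + (1.5)·(1.5) + (1.5)·(1.5) + (1.5)·(1.5)) / 5 = 15.5/5 = 3.1
  s[U,V] = ((-2.5)·(-1.5) + (-1.5)·(1.5) + (-0.5)·(2.5) + (1.5)·(-0.5) + (1.5)·(0.5) + (1.5)·(-2.5)) / 5 = -3.5/5 = -0.7
  s[V,V] = ((-1.5)·(-1.5) + (1.5)·(1.5) + (2.5)·(2.5) + (-0.5)·(-0.5) + (0.5)·(0.5) + (-2.5)·(-2.5)) / 5 = 17.5/5 = 3.5
  Sample standard deviations s_i = √(s[i,i]):
  s(U) = √(3.1) = 1.7607
  s(V) = √(3.5) = 1.8708

Step 3 — r_{ij} = s_{ij} / (s_i · s_j):
  r[U,U] = 1 (diagonal).
  r[U,V] = -0.7 / (1.7607 · 1.8708) = -0.7 / 3.2939 = -0.2125
  r[V,V] = 1 (diagonal).

R is symmetric with unit diagonal. Assembling:

R = [[1, -0.2125],
 [-0.2125, 1]]


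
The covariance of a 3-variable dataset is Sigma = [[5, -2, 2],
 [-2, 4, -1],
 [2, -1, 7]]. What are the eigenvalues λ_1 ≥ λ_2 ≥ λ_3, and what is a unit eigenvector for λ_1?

Step 1 — characteristic polynomial p(λ) = det(λI - Sigma) = λ³ - tr·λ² + c_1·λ - det, where tr = trace, c_1 = sum of the principal 2×2 minors, det = det(Sigma):
  tr = 5 + 4 + 7 = 16,
  c_1 = (5·4 - (-2)²) + (5·7 - (2)²) + (4·7 - (-1)²) = 16 + 31 + 27 = 74,
  det = 5·(4·7 - (-1)²) - (-2)·((-2)·7 - (-1)·(2)) + (2)·((-2)·(-1) - 4·(2)) = 5·(27) - (-2)·(-12) + (2)·(-6) = 99.
  So p(λ) = λ³ - 16λ² + 74λ - 99.
Step 2 — look for an integer root (rational root theorem: any rational root is an integer divisor of 99). Testing λ = 9:
  p(9) = 729 - 1296 + 666 - 99 = 0  ✓
  Dividing out (λ - 9): p(λ) = (λ - 9)(λ² - 7λ + 11).
Step 3 — remaining eigenvalues from the quadratic λ² - 7λ + 11 = 0:
  Δ = 7² - 4·11 = 49 - 44 = 5,  λ = (7 ± √5)/2 = (7 ± 2.2361)/2 ≈ 4.618 or 2.382.
  Sorted: λ_1 = 9,  λ_2 = 4.618,  λ_3 = 2.382  (check: sum = 16 = tr ✓).

Step 4 — unit eigenvector for λ_1 = 9: v spans the null space of (Sigma - λ_1 I), whose rows are
  r_1 = (-4, -2, 2),  r_2 = (-2, -5, -1),  r_3 = (2, -1, -2).
  v is orthogonal to every row, so take v ∝ r_1 × r_2 = ((-2)·(-1) - (2)·(-5), (2)·(-2) - (-4)·(-1), (-4)·(-5) - (-2)·(-2)) = (12, -8, 16).
  Rescale (divide by 4): u = (3, -2, 4).
  ||u|| = √((3)² + (-2)² + (4)²) = √(29) ≈ 5.3852,  v_1 = u/||u|| ≈ (0.5571, -0.3714, 0.7428) (||v_1|| = 1).

λ_1 = 9,  λ_2 = 4.618,  λ_3 = 2.382;  v_1 ≈ (0.5571, -0.3714, 0.7428)


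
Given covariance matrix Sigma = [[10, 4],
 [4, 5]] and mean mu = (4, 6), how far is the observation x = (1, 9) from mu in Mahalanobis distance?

Step 1 — centre the observation: (x - mu) = (-3, 3).

Step 2 — invert Sigma. det(Sigma) = 10·5 - (4)² = 34.
  Sigma^{-1} = (1/det) · [[d, -b], [-b, a]] = [[0.1471, -0.1176],
 [-0.1176, 0.2941]].

Step 3 — form the quadratic (x - mu)^T · Sigma^{-1} · (x - mu):
  Sigma^{-1} · (x - mu) = (-0.7941, 1.2353).
  (x - mu)^T · [Sigma^{-1} · (x - mu)] = (-3)·(-0.7941) + (3)·(1.2353) = 6.0882.

Step 4 — take square root: d = √(6.0882) ≈ 2.4674.

d(x, mu) = √(6.0882) ≈ 2.4674


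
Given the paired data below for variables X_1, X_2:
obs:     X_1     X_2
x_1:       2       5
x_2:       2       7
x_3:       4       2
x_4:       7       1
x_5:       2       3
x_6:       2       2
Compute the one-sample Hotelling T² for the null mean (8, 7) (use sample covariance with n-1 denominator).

Step 1 — sample mean vector:
  mean(X_1) = (2 + 2 + 4 + 7 + 2 + 2) / 6 = 19/6 = 3.1667
  mean(X_2) = (5 + 7 + 2 + 1 + 3 + 2) / 6 = 20/6 = 3.3333
  x̄ = (3.1667, 3.3333),  deviation x̄ - mu_0 = (3.1667, 3.3333) - (8, 7) = (-4.8333, -3.6667).

Step 2 — sample covariance matrix, S[i,j] = (1/(n-1)) · Σ_k (x_{k,i} - mean_i) · (x_{k,j} - mean_j), divisor n-1 = 5:
  S[X_1,X_1] = ((-1.1667)·(-1.1667) + (-1.1667)·(-1.1667) + (0.8333)·(0.8333) + (3.8333)·(3.8333) + (-1.1667)·(-1.1667) + (-1.1667)·(-1.1667)) / 5 = 20.8333/5 = 4.1667
  S[X_1,X_2] = ((-1.1667)·(1.6667) + (-1.1667)·(3.6667) + (0.8333)·(-1.3333) + (3.8333)·(-2.3333) + (-1.1667)·(-0.3333) + (-1.1667)·(-1.3333)) / 5 = -14.3333/5 = -2.8667
  S[X_2,X_2] = ((1.6667)·(1.6667) + (3.6667)·(3.6667) + (-1.3333)·(-1.3333) + (-2.3333)·(-2.3333) + (-0.3333)·(-0.3333) + (-1.3333)·(-1.3333)) / 5 = 25.3333/5 = 5.0667
  S = [[4.1667, -2.8667],
 [-2.8667, 5.0667]].

Step 3 — invert S. det(S) = 4.1667·5.0667 - (-2.8667)² = 12.8933.
  S^{-1} = (1/det) · [[d, -b], [-b, a]] = [[0.393, 0.2223],
 [0.2223, 0.3232]].

Step 4 — quadratic form (x̄ - mu_0)^T · S^{-1} · (x̄ - mu_0):
  S^{-1} · (x̄ - mu_0) = (-2.7146, -2.2596),
  (x̄ - mu_0)^T · [...] = (-4.8333)·(-2.7146) + (-3.6667)·(-2.2596) = 21.4055.

Step 5 — scale by n: T² = 6 · 21.4055 = 128.4333.

T² ≈ 128.4333


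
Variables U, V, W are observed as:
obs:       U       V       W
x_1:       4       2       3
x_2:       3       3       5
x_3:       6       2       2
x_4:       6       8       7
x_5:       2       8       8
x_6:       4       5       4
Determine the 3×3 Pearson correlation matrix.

Step 1 — column means:
  mean(U) = (4 + 3 + 6 + 6 + 2 + 4) / 6 = 25/6 = 4.1667
  mean(V) = (2 + 3 + 2 + 8 + 8 + 5) / 6 = 28/6 = 4.6667
  mean(W) = (3 + 5 + 2 + 7 + 8 + 4) / 6 = 29/6 = 4.8333

Step 2 — sample variances and covariances s[i,j] = (1/(n-1)) · Σ_k (x_{k,i} - mean_i) · (x_{k,j} - mean_j), with n-1 = 5:
  s[U,U] = ((-0.1667)·(-0.1667) + (-1.1667)·(-1.1667) + (1.8333)·(1.8333) + (1.8333)·(1.8333) + (-2.1667)·(-2.1667) + (-0.1667)·(-0.1667)) / 5 = 12.8333/5 = 2.5667
  s[U,V] = ((-0.1667)·(-2.6667) + (-1.1667)·(-1.6667) + (1.8333)·(-2.6667) + (1.8333)·(3.3333) + (-2.1667)·(3.3333) + (-0.1667)·(0.3333)) / 5 = -3.6667/5 = -0.7333
  s[U,W] = ((-0.1667)·(-1.8333) + (-1.1667)·(0.1667) + (1.8333)·(-2.8333) + (1.8333)·(2.1667) + (-2.1667)·(3.1667) + (-0.1667)·(-0.8333)) / 5 = -7.8333/5 = -1.5667
  s[V,V] = ((-2.6667)·(-2.6667) + (-1.6667)·(-1.6667) + (-2.6667)·(-2.6667) + (3.3333)·(3.3333) + (3.3333)·(3.3333) + (0.3333)·(0.3333)) / 5 = 39.3333/5 = 7.8667
  s[V,W] = ((-2.6667)·(-1.8333) + (-1.6667)·(0.1667) + (-2.6667)·(-2.8333) + (3.3333)·(2.1667) + (3.3333)·(3.1667) + (0.3333)·(-0.8333)) / 5 = 29.6667/5 = 5.9333
  s[W,W] = ((-1.8333)·(-1.8333) + (0.1667)·(0.1667) + (-2.8333)·(-2.8333) + (2.1667)·(2.1667) + (3.1667)·(3.1667) + (-0.8333)·(-0.8333)) / 5 = 26.8333/5 = 5.3667
  Sample standard deviations s_i = √(s[i,i]):
  s(U) = √(2.5667) = 1.6021
  s(V) = √(7.8667) = 2.8048
  s(W) = √(5.3667) = 2.3166

Step 3 — r_{ij} = s_{ij} / (s_i · s_j):
  r[U,U] = 1 (diagonal).
  r[U,V] = -0.7333 / (1.6021 · 2.8048) = -0.7333 / 4.4935 = -0.1632
  r[U,W] = -1.5667 / (1.6021 · 2.3166) = -1.5667 / 3.7114 = -0.4221
  r[V,V] = 1 (diagonal).
  r[V,W] = 5.9333 / (2.8048 · 2.3166) = 5.9333 / 6.4975 = 0.9132
  r[W,W] = 1 (diagonal).

R is symmetric with unit diagonal. Assembling:

R = [[1, -0.1632, -0.4221],
 [-0.1632, 1, 0.9132],
 [-0.4221, 0.9132, 1]]


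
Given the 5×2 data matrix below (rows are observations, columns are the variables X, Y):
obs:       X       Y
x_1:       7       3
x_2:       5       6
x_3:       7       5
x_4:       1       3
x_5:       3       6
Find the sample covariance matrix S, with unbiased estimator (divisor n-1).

Step 1 — column means:
  mean(X) = (7 + 5 + 7 + 1 + 3) / 5 = 23/5 = 4.6
  mean(Y) = (3 + 6 + 5 + 3 + 6) / 5 = 23/5 = 4.6

Step 2 — sample covariance S[i,j] = (1/(n-1)) · Σ_k (x_{k,i} - mean_i) · (x_{k,j} - mean_j), with n-1 = 4.
  S[X,X] = ((2.4)·(2.4) + (0.4)·(0.4) + (2.4)·(2.4) + (-3.6)·(-3.6) + (-1.6)·(-1.6)) / 4 = 27.2/4 = 6.8
  S[X,Y] = ((2.4)·(-1.6) + (0.4)·(1.4) + (2.4)·(0.4) + (-3.6)·(-1.6) + (-1.6)·(1.4)) / 4 = 1.2/4 = 0.3
  S[Y,Y] = ((-1.6)·(-1.6) + (1.4)·(1.4) + (0.4)·(0.4) + (-1.6)·(-1.6) + (1.4)·(1.4)) / 4 = 9.2/4 = 2.3

S is symmetric (S[j,i] = S[i,j]). Assembling:

S = [[6.8, 0.3],
 [0.3, 2.3]]


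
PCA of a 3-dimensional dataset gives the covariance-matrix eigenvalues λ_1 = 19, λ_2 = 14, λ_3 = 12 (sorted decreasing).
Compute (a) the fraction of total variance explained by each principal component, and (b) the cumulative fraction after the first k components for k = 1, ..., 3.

Step 1 — total variance = trace(Sigma) = Σ λ_i = 19 + 14 + 12 = 45.

Step 2 — fraction explained by component i = λ_i / Σ λ:
  PC1: 19/45 = 0.4222
  PC2: 14/45 = 0.3111
  PC3: 12/45 = 0.2667

Step 3 — cumulative fraction after k components = (λ_1 + ... + λ_k) / Σ λ:
  k = 1: 19/45 = 0.4222
  k = 2: (19 + 14)/45 = 33/45 = 0.7333
  k = 3: (19 + 14 + 12)/45 = 45/45 = 1

Summary (fraction, with percent):

explained: PC1 0.4222 (42.22%), PC2 0.3111 (31.11%), PC3 0.2667 (26.67%);  cumulative: 0.4222, 0.7333, 1


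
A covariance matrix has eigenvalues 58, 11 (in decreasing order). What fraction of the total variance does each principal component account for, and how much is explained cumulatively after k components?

Step 1 — total variance = trace(Sigma) = Σ λ_i = 58 + 11 = 69.

Step 2 — fraction explained by component i = λ_i / Σ λ:
  PC1: 58/69 = 0.8406
  PC2: 11/69 = 0.1594

Step 3 — cumulative fraction after k components = (λ_1 + ... + λ_k) / Σ λ:
  k = 1: 58/69 = 0.8406
  k = 2: (58 + 11)/69 = 69/69 = 1

Summary (fraction, with percent):

explained: PC1 0.8406 (84.06%), PC2 0.1594 (15.94%);  cumulative: 0.8406, 1


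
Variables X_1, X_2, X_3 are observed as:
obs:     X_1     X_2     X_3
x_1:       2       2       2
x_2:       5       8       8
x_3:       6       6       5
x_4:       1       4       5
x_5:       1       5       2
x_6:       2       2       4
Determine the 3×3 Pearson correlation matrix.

Step 1 — column means:
  mean(X_1) = (2 + 5 + 6 + 1 + 1 + 2) / 6 = 17/6 = 2.8333
  mean(X_2) = (2 + 8 + 6 + 4 + 5 + 2) / 6 = 27/6 = 4.5
  mean(X_3) = (2 + 8 + 5 + 5 + 2 + 4) / 6 = 26/6 = 4.3333

Step 2 — sample variances and covariances s[i,j] = (1/(n-1)) · Σ_k (x_{k,i} - mean_i) · (x_{k,j} - mean_j), with n-1 = 5:
  s[X_1,X_1] = ((-0.8333)·(-0.8333) + (2.1667)·(2.1667) + (3.1667)·(3.1667) + (-1.8333)·(-1.8333) + (-1.8333)·(-1.8333) + (-0.8333)·(-0.8333)) / 5 = 22.8333/5 = 4.5667
  s[X_1,X_2] = ((-0.8333)·(-2.5) + (2.1667)·(3.5) + (3.1667)·(1.5) + (-1.8333)·(-0.5) + (-1.8333)·(0.5) + (-0.8333)·(-2.5)) / 5 = 16.5/5 = 3.3
  s[X_1,X_3] = ((-0.8333)·(-2.3333) + (2.1667)·(3.6667) + (3.1667)·(0.6667) + (-1.8333)·(0.6667) + (-1.8333)·(-2.3333) + (-0.8333)·(-0.3333)) / 5 = 15.3333/5 = 3.0667
  s[X_2,X_2] = ((-2.5)·(-2.5) + (3.5)·(3.5) + (1.5)·(1.5) + (-0.5)·(-0.5) + (0.5)·(0.5) + (-2.5)·(-2.5)) / 5 = 27.5/5 = 5.5
  s[X_2,X_3] = ((-2.5)·(-2.3333) + (3.5)·(3.6667) + (1.5)·(0.6667) + (-0.5)·(0.6667) + (0.5)·(-2.3333) + (-2.5)·(-0.3333)) / 5 = 19/5 = 3.8
  s[X_3,X_3] = ((-2.3333)·(-2.3333) + (3.6667)·(3.6667) + (0.6667)·(0.6667) + (0.6667)·(0.6667) + (-2.3333)·(-2.3333) + (-0.3333)·(-0.3333)) / 5 = 25.3333/5 = 5.0667
  Sample standard deviations s_i = √(s[i,i]):
  s(X_1) = √(4.5667) = 2.137
  s(X_2) = √(5.5) = 2.3452
  s(X_3) = √(5.0667) = 2.2509

Step 3 — r_{ij} = s_{ij} / (s_i · s_j):
  r[X_1,X_1] = 1 (diagonal).
  r[X_1,X_2] = 3.3 / (2.137 · 2.3452) = 3.3 / 5.0117 = 0.6585
  r[X_1,X_3] = 3.0667 / (2.137 · 2.2509) = 3.0667 / 4.8102 = 0.6375
  r[X_2,X_2] = 1 (diagonal).
  r[X_2,X_3] = 3.8 / (2.3452 · 2.2509) = 3.8 / 5.2789 = 0.7198
  r[X_3,X_3] = 1 (diagonal).

R is symmetric with unit diagonal. Assembling:

R = [[1, 0.6585, 0.6375],
 [0.6585, 1, 0.7198],
 [0.6375, 0.7198, 1]]


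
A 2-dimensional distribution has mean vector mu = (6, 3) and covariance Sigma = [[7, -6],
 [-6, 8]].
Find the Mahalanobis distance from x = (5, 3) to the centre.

Step 1 — centre the observation: (x - mu) = (-1, 0).

Step 2 — invert Sigma. det(Sigma) = 7·8 - (-6)² = 20.
  Sigma^{-1} = (1/det) · [[d, -b], [-b, a]] = [[0.4, 0.3],
 [0.3, 0.35]].

Step 3 — form the quadratic (x - mu)^T · Sigma^{-1} · (x - mu):
  Sigma^{-1} · (x - mu) = (-0.4, -0.3).
  (x - mu)^T · [Sigma^{-1} · (x - mu)] = (-1)·(-0.4) + (0)·(-0.3) = 0.4.

Step 4 — take square root: d = √(0.4) ≈ 0.6325.

d(x, mu) = √(0.4) ≈ 0.6325


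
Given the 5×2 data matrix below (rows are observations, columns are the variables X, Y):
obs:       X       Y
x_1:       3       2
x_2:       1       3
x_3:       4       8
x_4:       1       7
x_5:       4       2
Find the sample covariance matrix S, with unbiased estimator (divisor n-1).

Step 1 — column means:
  mean(X) = (3 + 1 + 4 + 1 + 4) / 5 = 13/5 = 2.6
  mean(Y) = (2 + 3 + 8 + 7 + 2) / 5 = 22/5 = 4.4

Step 2 — sample covariance S[i,j] = (1/(n-1)) · Σ_k (x_{k,i} - mean_i) · (x_{k,j} - mean_j), with n-1 = 4.
  S[X,X] = ((0.4)·(0.4) + (-1.6)·(-1.6) + (1.4)·(1.4) + (-1.6)·(-1.6) + (1.4)·(1.4)) / 4 = 9.2/4 = 2.3
  S[X,Y] = ((0.4)·(-2.4) + (-1.6)·(-1.4) + (1.4)·(3.6) + (-1.6)·(2.6) + (1.4)·(-2.4)) / 4 = -1.2/4 = -0.3
  S[Y,Y] = ((-2.4)·(-2.4) + (-1.4)·(-1.4) + (3.6)·(3.6) + (2.6)·(2.6) + (-2.4)·(-2.4)) / 4 = 33.2/4 = 8.3

S is symmetric (S[j,i] = S[i,j]). Assembling:

S = [[2.3, -0.3],
 [-0.3, 8.3]]


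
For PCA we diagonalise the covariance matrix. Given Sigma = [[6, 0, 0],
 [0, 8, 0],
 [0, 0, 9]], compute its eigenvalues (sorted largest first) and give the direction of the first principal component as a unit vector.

Step 1 — characteristic polynomial p(λ) = det(λI - Sigma) = λ³ - tr·λ² + c_1·λ - det, where tr = trace, c_1 = sum of the principal 2×2 minors, det = det(Sigma):
  tr = 6 + 8 + 9 = 23,
  c_1 = (6·8 - (0)²) + (6·9 - (0)²) + (8·9 - (0)²) = 48 + 54 + 72 = 174,
  det = 6·(8·9 - (0)²) - (0)·((0)·9 - (0)·(0)) + (0)·((0)·(0) - 8·(0)) = 6·(72) - (0)·(0) + (0)·(0) = 432.
  So p(λ) = λ³ - 23λ² + 174λ - 432.
Step 2 — look for an integer root (rational root theorem: any rational root is an integer divisor of 432). Testing λ = 6:
  p(6) = 216 - 828 + 1044 - 432 = 0  ✓
  Dividing out (λ - 6): p(λ) = (λ - 6)(λ² - 17λ + 72).
Step 3 — remaining eigenvalues from the quadratic λ² - 17λ + 72 = 0:
  Δ = 17² - 4·72 = 289 - 288 = 1,  λ = (17 ± √1)/2 = (17 ± 1)/2 = 9 or 8.
  Sorted: λ_1 = 9,  λ_2 = 8,  λ_3 = 6  (check: sum = 23 = tr ✓).

Step 4 — unit eigenvector for λ_1 = 9: v spans the null space of (Sigma - λ_1 I), whose rows are
  r_1 = (-3, 0, 0),  r_2 = (0, -1, 0),  r_3 = (0, 0, 0).
  v is orthogonal to every row, so take v ∝ r_1 × r_2 = ((0)·(0) - (0)·(-1), (0)·(0) - (-3)·(0), (-3)·(-1) - (0)·(0)) = (0, 0, 3).
  Rescale (divide by 3): u = (0, 0, 1).
  ||u|| = √((0)² + (0)² + (1)²) = √(1) = 1,  v_1 = u/||u|| ≈ (0, 0, 1) (||v_1|| = 1).

λ_1 = 9,  λ_2 = 8,  λ_3 = 6;  v_1 ≈ (0, 0, 1)


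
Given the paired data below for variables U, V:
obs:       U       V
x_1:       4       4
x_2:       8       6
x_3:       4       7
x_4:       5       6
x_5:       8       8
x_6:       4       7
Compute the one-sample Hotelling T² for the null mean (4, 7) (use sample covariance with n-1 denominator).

Step 1 — sample mean vector:
  mean(U) = (4 + 8 + 4 + 5 + 8 + 4) / 6 = 33/6 = 5.5
  mean(V) = (4 + 6 + 7 + 6 + 8 + 7) / 6 = 38/6 = 6.3333
  x̄ = (5.5, 6.3333),  deviation x̄ - mu_0 = (5.5, 6.3333) - (4, 7) = (1.5, -0.6667).

Step 2 — sample covariance matrix, S[i,j] = (1/(n-1)) · Σ_k (x_{k,i} - mean_i) · (x_{k,j} - mean_j), divisor n-1 = 5:
  S[U,U] = ((-1.5)·(-1.5) + (2.5)·(2.5) + (-1.5)·(-1.5) + (-0.5)·(-0.5) + (2.5)·(2.5) + (-1.5)·(-1.5)) / 5 = 19.5/5 = 3.9
  S[U,V] = ((-1.5)·(-2.3333) + (2.5)·(-0.3333) + (-1.5)·(0.6667) + (-0.5)·(-0.3333) + (2.5)·(1.6667) + (-1.5)·(0.6667)) / 5 = 5/5 = 1
  S[V,V] = ((-2.3333)·(-2.3333) + (-0.3333)·(-0.3333) + (0.6667)·(0.6667) + (-0.3333)·(-0.3333) + (1.6667)·(1.6667) + (0.6667)·(0.6667)) / 5 = 9.3333/5 = 1.8667
  S = [[3.9, 1],
 [1, 1.8667]].

Step 3 — invert S. det(S) = 3.9·1.8667 - (1)² = 6.28.
  S^{-1} = (1/det) · [[d, -b], [-b, a]] = [[0.2972, -0.1592],
 [-0.1592, 0.621]].

Step 4 — quadratic form (x̄ - mu_0)^T · S^{-1} · (x̄ - mu_0):
  S^{-1} · (x̄ - mu_0) = (0.552, -0.6529),
  (x̄ - mu_0)^T · [...] = (1.5)·(0.552) + (-0.6667)·(-0.6529) = 1.2633.

Step 5 — scale by n: T² = 6 · 1.2633 = 7.5796.

T² ≈ 7.5796


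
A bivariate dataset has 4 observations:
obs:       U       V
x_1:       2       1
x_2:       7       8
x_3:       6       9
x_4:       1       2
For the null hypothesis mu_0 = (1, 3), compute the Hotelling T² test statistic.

Step 1 — sample mean vector:
  mean(U) = (2 + 7 + 6 + 1) / 4 = 16/4 = 4
  mean(V) = (1 + 8 + 9 + 2) / 4 = 20/4 = 5
  x̄ = (4, 5),  deviation x̄ - mu_0 = (4, 5) - (1, 3) = (3, 2).

Step 2 — sample covariance matrix, S[i,j] = (1/(n-1)) · Σ_k (x_{k,i} - mean_i) · (x_{k,j} - mean_j), divisor n-1 = 3:
  S[U,U] = ((-2)·(-2) + (3)·(3) + (2)·(2) + (-3)·(-3)) / 3 = 26/3 = 8.6667
  S[U,V] = ((-2)·(-4) + (3)·(3) + (2)·(4) + (-3)·(-3)) / 3 = 34/3 = 11.3333
  S[V,V] = ((-4)·(-4) + (3)·(3) + (4)·(4) + (-3)·(-3)) / 3 = 50/3 = 16.6667
  S = [[8.6667, 11.3333],
 [11.3333, 16.6667]].

Step 3 — invert S. det(S) = 8.6667·16.6667 - (11.3333)² = 16.
  S^{-1} = (1/det) · [[d, -b], [-b, a]] = [[1.0417, -0.7083],
 [-0.7083, 0.5417]].

Step 4 — quadratic form (x̄ - mu_0)^T · S^{-1} · (x̄ - mu_0):
  S^{-1} · (x̄ - mu_0) = (1.7083, -1.0417),
  (x̄ - mu_0)^T · [...] = (3)·(1.7083) + (2)·(-1.0417) = 3.0417.

Step 5 — scale by n: T² = 4 · 3.0417 = 12.1667.

T² ≈ 12.1667


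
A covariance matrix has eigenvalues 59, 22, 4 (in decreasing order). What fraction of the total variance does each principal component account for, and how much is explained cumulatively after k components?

Step 1 — total variance = trace(Sigma) = Σ λ_i = 59 + 22 + 4 = 85.

Step 2 — fraction explained by component i = λ_i / Σ λ:
  PC1: 59/85 = 0.6941
  PC2: 22/85 = 0.2588
  PC3: 4/85 = 0.0471

Step 3 — cumulative fraction after k components = (λ_1 + ... + λ_k) / Σ λ:
  k = 1: 59/85 = 0.6941
  k = 2: (59 + 22)/85 = 81/85 = 0.9529
  k = 3: (59 + 22 + 4)/85 = 85/85 = 1

Summary (fraction, with percent):

explained: PC1 0.6941 (69.41%), PC2 0.2588 (25.88%), PC3 0.0471 (4.71%);  cumulative: 0.6941, 0.9529, 1


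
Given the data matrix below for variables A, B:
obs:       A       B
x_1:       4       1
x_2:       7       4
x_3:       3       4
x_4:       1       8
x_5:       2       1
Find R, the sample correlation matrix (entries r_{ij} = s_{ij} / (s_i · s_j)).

Step 1 — column means:
  mean(A) = (4 + 7 + 3 + 1 + 2) / 5 = 17/5 = 3.4
  mean(B) = (1 + 4 + 4 + 8 + 1) / 5 = 18/5 = 3.6

Step 2 — sample variances and covariances s[i,j] = (1/(n-1)) · Σ_k (x_{k,i} - mean_i) · (x_{k,j} - mean_j), with n-1 = 4:
  s[A,A] = ((0.6)·(0.6) + (3.6)·(3.6) + (-0.4)·(-0.4) + (-2.4)·(-2.4) + (-1.4)·(-1.4)) / 4 = 21.2/4 = 5.3
  s[A,B] = ((0.6)·(-2.6) + (3.6)·(0.4) + (-0.4)·(0.4) + (-2.4)·(4.4) + (-1.4)·(-2.6)) / 4 = -7.2/4 = -1.8
  s[B,B] = ((-2.6)·(-2.6) + (0.4)·(0.4) + (0.4)·(0.4) + (4.4)·(4.4) + (-2.6)·(-2.6)) / 4 = 33.2/4 = 8.3
  Sample standard deviations s_i = √(s[i,i]):
  s(A) = √(5.3) = 2.3022
  s(B) = √(8.3) = 2.881

Step 3 — r_{ij} = s_{ij} / (s_i · s_j):
  r[A,A] = 1 (diagonal).
  r[A,B] = -1.8 / (2.3022 · 2.881) = -1.8 / 6.6325 = -0.2714
  r[B,B] = 1 (diagonal).

R is symmetric with unit diagonal. Assembling:

R = [[1, -0.2714],
 [-0.2714, 1]]


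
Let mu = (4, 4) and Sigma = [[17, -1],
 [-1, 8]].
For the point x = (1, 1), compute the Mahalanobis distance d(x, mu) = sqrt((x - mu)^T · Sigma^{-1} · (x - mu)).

Step 1 — centre the observation: (x - mu) = (-3, -3).

Step 2 — invert Sigma. det(Sigma) = 17·8 - (-1)² = 135.
  Sigma^{-1} = (1/det) · [[d, -b], [-b, a]] = [[0.0593, 0.0074],
 [0.0074, 0.1259]].

Step 3 — form the quadratic (x - mu)^T · Sigma^{-1} · (x - mu):
  Sigma^{-1} · (x - mu) = (-0.2, -0.4).
  (x - mu)^T · [Sigma^{-1} · (x - mu)] = (-3)·(-0.2) + (-3)·(-0.4) = 1.8.

Step 4 — take square root: d = √(1.8) ≈ 1.3416.

d(x, mu) = √(1.8) ≈ 1.3416


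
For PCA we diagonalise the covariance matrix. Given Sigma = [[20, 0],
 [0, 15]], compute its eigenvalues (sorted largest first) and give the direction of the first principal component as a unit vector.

Step 1 — characteristic polynomial of 2×2 Sigma:
  det(Sigma - λI) = λ² - trace · λ + det = 0.
  trace = 20 + 15 = 35, det = 20·15 - (0)² = 300.
Step 2 — discriminant:
  Δ = trace² - 4·det = 1225 - 1200 = 25.
Step 3 — eigenvalues:
  λ = (trace ± √Δ)/2 = (35 ± 5)/2,
  λ_1 = 20,  λ_2 = 15.

Step 4 — unit eigenvector for λ_1: Sigma is diagonal, so its eigenvectors are the coordinate axes. λ_1 = 20 is the diagonal entry on the first coordinate axis, hence
  v_1 = (1, 0) (||v_1|| = 1).

λ_1 = 20,  λ_2 = 15;  v_1 ≈ (1, 0)


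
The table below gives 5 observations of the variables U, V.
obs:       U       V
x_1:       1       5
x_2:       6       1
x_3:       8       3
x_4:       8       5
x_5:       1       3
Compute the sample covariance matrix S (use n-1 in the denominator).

Step 1 — column means:
  mean(U) = (1 + 6 + 8 + 8 + 1) / 5 = 24/5 = 4.8
  mean(V) = (5 + 1 + 3 + 5 + 3) / 5 = 17/5 = 3.4

Step 2 — sample covariance S[i,j] = (1/(n-1)) · Σ_k (x_{k,i} - mean_i) · (x_{k,j} - mean_j), with n-1 = 4.
  S[U,U] = ((-3.8)·(-3.8) + (1.2)·(1.2) + (3.2)·(3.2) + (3.2)·(3.2) + (-3.8)·(-3.8)) / 4 = 50.8/4 = 12.7
  S[U,V] = ((-3.8)·(1.6) + (1.2)·(-2.4) + (3.2)·(-0.4) + (3.2)·(1.6) + (-3.8)·(-0.4)) / 4 = -3.6/4 = -0.9
  S[V,V] = ((1.6)·(1.6) + (-2.4)·(-2.4) + (-0.4)·(-0.4) + (1.6)·(1.6) + (-0.4)·(-0.4)) / 4 = 11.2/4 = 2.8

S is symmetric (S[j,i] = S[i,j]). Assembling:

S = [[12.7, -0.9],
 [-0.9, 2.8]]


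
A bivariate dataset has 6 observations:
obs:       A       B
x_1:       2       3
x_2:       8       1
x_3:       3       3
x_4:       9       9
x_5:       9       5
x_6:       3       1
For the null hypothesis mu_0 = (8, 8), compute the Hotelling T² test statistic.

Step 1 — sample mean vector:
  mean(A) = (2 + 8 + 3 + 9 + 9 + 3) / 6 = 34/6 = 5.6667
  mean(B) = (3 + 1 + 3 + 9 + 5 + 1) / 6 = 22/6 = 3.6667
  x̄ = (5.6667, 3.6667),  deviation x̄ - mu_0 = (5.6667, 3.6667) - (8, 8) = (-2.3333, -4.3333).

Step 2 — sample covariance matrix, S[i,j] = (1/(n-1)) · Σ_k (x_{k,i} - mean_i) · (x_{k,j} - mean_j), divisor n-1 = 5:
  S[A,A] = ((-3.6667)·(-3.6667) + (2.3333)·(2.3333) + (-2.6667)·(-2.6667) + (3.3333)·(3.3333) + (3.3333)·(3.3333) + (-2.6667)·(-2.6667)) / 5 = 55.3333/5 = 11.0667
  S[A,B] = ((-3.6667)·(-0.6667) + (2.3333)·(-2.6667) + (-2.6667)·(-0.6667) + (3.3333)·(5.3333) + (3.3333)·(1.3333) + (-2.6667)·(-2.6667)) / 5 = 27.3333/5 = 5.4667
  S[B,B] = ((-0.6667)·(-0.6667) + (-2.6667)·(-2.6667) + (-0.6667)·(-0.6667) + (5.3333)·(5.3333) + (1.3333)·(1.3333) + (-2.6667)·(-2.6667)) / 5 = 45.3333/5 = 9.0667
  S = [[11.0667, 5.4667],
 [5.4667, 9.0667]].

Step 3 — invert S. det(S) = 11.0667·9.0667 - (5.4667)² = 70.4533.
  S^{-1} = (1/det) · [[d, -b], [-b, a]] = [[0.1287, -0.0776],
 [-0.0776, 0.1571]].

Step 4 — quadratic form (x̄ - mu_0)^T · S^{-1} · (x̄ - mu_0):
  S^{-1} · (x̄ - mu_0) = (0.036, -0.4996),
  (x̄ - mu_0)^T · [...] = (-2.3333)·(0.036) + (-4.3333)·(-0.4996) = 2.0811.

Step 5 — scale by n: T² = 6 · 2.0811 = 12.4868.

T² ≈ 12.4868


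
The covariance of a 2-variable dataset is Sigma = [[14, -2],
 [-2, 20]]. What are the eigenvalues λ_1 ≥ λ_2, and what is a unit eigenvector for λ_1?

Step 1 — characteristic polynomial of 2×2 Sigma:
  det(Sigma - λI) = λ² - trace · λ + det = 0.
  trace = 14 + 20 = 34, det = 14·20 - (-2)² = 276.
Step 2 — discriminant:
  Δ = trace² - 4·det = 1156 - 1104 = 52.
Step 3 — eigenvalues:
  λ = (trace ± √Δ)/2 = (34 ± 7.2111)/2,
  λ_1 = 20.6056,  λ_2 = 13.3944.

Step 4 — unit eigenvector for λ_1: solve (Sigma - λ_1 I)v = 0. First row:
  (14 - 20.6056)·v_x + (-2)·v_y = 0, i.e. (-6.6056)·v_x + (-2)·v_y = 0,
  so v ∝ (b, λ_1 - a) = (-2, 6.6056); multiply by -1 so the first entry is positive: u = (2, -6.6056).
  ||u|| = √((2)² + (-6.6056)²) = √(47.6333) ≈ 6.9017,
  v_1 = u/||u|| ≈ (0.2898, -0.9571) (||v_1|| = 1).

λ_1 = 20.6056,  λ_2 = 13.3944;  v_1 ≈ (0.2898, -0.9571)


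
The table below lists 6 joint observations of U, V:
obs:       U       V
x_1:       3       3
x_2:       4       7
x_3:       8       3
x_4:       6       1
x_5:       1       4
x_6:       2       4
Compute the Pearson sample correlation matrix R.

Step 1 — column means:
  mean(U) = (3 + 4 + 8 + 6 + 1 + 2) / 6 = 24/6 = 4
  mean(V) = (3 + 7 + 3 + 1 + 4 + 4) / 6 = 22/6 = 3.6667

Step 2 — sample variances and covariances s[i,j] = (1/(n-1)) · Σ_k (x_{k,i} - mean_i) · (x_{k,j} - mean_j), with n-1 = 5:
  s[U,U] = ((-1)·(-1) + (0)·(0) + (4)·(4) + (2)·(2) + (-3)·(-3) + (-2)·(-2)) / 5 = 34/5 = 6.8
  s[U,V] = ((-1)·(-0.6667) + (0)·(3.3333) + (4)·(-0.6667) + (2)·(-2.6667) + (-3)·(0.3333) + (-2)·(0.3333)) / 5 = -9/5 = -1.8
  s[V,V] = ((-0.6667)·(-0.6667) + (3.3333)·(3.3333) + (-0.6667)·(-0.6667) + (-2.6667)·(-2.6667) + (0.3333)·(0.3333) + (0.3333)·(0.3333)) / 5 = 19.3333/5 = 3.8667
  Sample standard deviations s_i = √(s[i,i]):
  s(U) = √(6.8) = 2.6077
  s(V) = √(3.8667) = 1.9664

Step 3 — r_{ij} = s_{ij} / (s_i · s_j):
  r[U,U] = 1 (diagonal).
  r[U,V] = -1.8 / (2.6077 · 1.9664) = -1.8 / 5.1277 = -0.351
  r[V,V] = 1 (diagonal).

R is symmetric with unit diagonal. Assembling:

R = [[1, -0.351],
 [-0.351, 1]]


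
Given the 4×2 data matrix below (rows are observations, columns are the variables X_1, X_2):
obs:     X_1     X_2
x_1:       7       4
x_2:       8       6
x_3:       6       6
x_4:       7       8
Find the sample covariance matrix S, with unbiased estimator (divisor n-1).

Step 1 — column means:
  mean(X_1) = (7 + 8 + 6 + 7) / 4 = 28/4 = 7
  mean(X_2) = (4 + 6 + 6 + 8) / 4 = 24/4 = 6

Step 2 — sample covariance S[i,j] = (1/(n-1)) · Σ_k (x_{k,i} - mean_i) · (x_{k,j} - mean_j), with n-1 = 3.
  S[X_1,X_1] = ((0)·(0) + (1)·(1) + (-1)·(-1) + (0)·(0)) / 3 = 2/3 = 0.6667
  S[X_1,X_2] = ((0)·(-2) + (1)·(0) + (-1)·(0) + (0)·(2)) / 3 = 0/3 = 0
  S[X_2,X_2] = ((-2)·(-2) + (0)·(0) + (0)·(0) + (2)·(2)) / 3 = 8/3 = 2.6667

S is symmetric (S[j,i] = S[i,j]). Assembling:

S = [[0.6667, 0],
 [0, 2.6667]]


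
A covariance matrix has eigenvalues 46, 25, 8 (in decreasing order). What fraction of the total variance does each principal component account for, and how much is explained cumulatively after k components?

Step 1 — total variance = trace(Sigma) = Σ λ_i = 46 + 25 + 8 = 79.

Step 2 — fraction explained by component i = λ_i / Σ λ:
  PC1: 46/79 = 0.5823
  PC2: 25/79 = 0.3165
  PC3: 8/79 = 0.1013

Step 3 — cumulative fraction after k components = (λ_1 + ... + λ_k) / Σ λ:
  k = 1: 46/79 = 0.5823
  k = 2: (46 + 25)/79 = 71/79 = 0.8987
  k = 3: (46 + 25 + 8)/79 = 79/79 = 1

Summary (fraction, with percent):

explained: PC1 0.5823 (58.23%), PC2 0.3165 (31.65%), PC3 0.1013 (10.13%);  cumulative: 0.5823, 0.8987, 1


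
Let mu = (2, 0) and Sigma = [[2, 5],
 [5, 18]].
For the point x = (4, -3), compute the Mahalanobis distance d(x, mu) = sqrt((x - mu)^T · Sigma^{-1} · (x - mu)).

Step 1 — centre the observation: (x - mu) = (2, -3).

Step 2 — invert Sigma. det(Sigma) = 2·18 - (5)² = 11.
  Sigma^{-1} = (1/det) · [[d, -b], [-b, a]] = [[1.6364, -0.4545],
 [-0.4545, 0.1818]].

Step 3 — form the quadratic (x - mu)^T · Sigma^{-1} · (x - mu):
  Sigma^{-1} · (x - mu) = (4.6364, -1.4545).
  (x - mu)^T · [Sigma^{-1} · (x - mu)] = (2)·(4.6364) + (-3)·(-1.4545) = 13.6364.

Step 4 — take square root: d = √(13.6364) ≈ 3.6927.

d(x, mu) = √(13.6364) ≈ 3.6927


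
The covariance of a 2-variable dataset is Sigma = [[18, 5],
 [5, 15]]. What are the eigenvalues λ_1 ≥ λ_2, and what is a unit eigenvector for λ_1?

Step 1 — characteristic polynomial of 2×2 Sigma:
  det(Sigma - λI) = λ² - trace · λ + det = 0.
  trace = 18 + 15 = 33, det = 18·15 - (5)² = 245.
Step 2 — discriminant:
  Δ = trace² - 4·det = 1089 - 980 = 109.
Step 3 — eigenvalues:
  λ = (trace ± √Δ)/2 = (33 ± 10.4403)/2,
  λ_1 = 21.7202,  λ_2 = 11.2798.

Step 4 — unit eigenvector for λ_1: solve (Sigma - λ_1 I)v = 0. First row:
  (18 - 21.7202)·v_x + (5)·v_y = 0, i.e. (-3.7202)·v_x + (5)·v_y = 0,
  so v ∝ (b, λ_1 - a) = (5, 3.7202) = u.
  ||u|| = √((5)² + (3.7202)²) = √(38.8395) ≈ 6.2321,
  v_1 = u/||u|| ≈ (0.8023, 0.5969) (||v_1|| = 1).

λ_1 = 21.7202,  λ_2 = 11.2798;  v_1 ≈ (0.8023, 0.5969)


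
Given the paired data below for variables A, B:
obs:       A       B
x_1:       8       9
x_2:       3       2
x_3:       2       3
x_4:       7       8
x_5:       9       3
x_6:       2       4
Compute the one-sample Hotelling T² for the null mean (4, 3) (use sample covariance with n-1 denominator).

Step 1 — sample mean vector:
  mean(A) = (8 + 3 + 2 + 7 + 9 + 2) / 6 = 31/6 = 5.1667
  mean(B) = (9 + 2 + 3 + 8 + 3 + 4) / 6 = 29/6 = 4.8333
  x̄ = (5.1667, 4.8333),  deviation x̄ - mu_0 = (5.1667, 4.8333) - (4, 3) = (1.1667, 1.8333).

Step 2 — sample covariance matrix, S[i,j] = (1/(n-1)) · Σ_k (x_{k,i} - mean_i) · (x_{k,j} - mean_j), divisor n-1 = 5:
  S[A,A] = ((2.8333)·(2.8333) + (-2.1667)·(-2.1667) + (-3.1667)·(-3.1667) + (1.8333)·(1.8333) + (3.8333)·(3.8333) + (-3.1667)·(-3.1667)) / 5 = 50.8333/5 = 10.1667
  S[A,B] = ((2.8333)·(4.1667) + (-2.1667)·(-2.8333) + (-3.1667)·(-1.8333) + (1.8333)·(3.1667) + (3.8333)·(-1.8333) + (-3.1667)·(-0.8333)) / 5 = 25.1667/5 = 5.0333
  S[B,B] = ((4.1667)·(4.1667) + (-2.8333)·(-2.8333) + (-1.8333)·(-1.8333) + (3.1667)·(3.1667) + (-1.8333)·(-1.8333) + (-0.8333)·(-0.8333)) / 5 = 42.8333/5 = 8.5667
  S = [[10.1667, 5.0333],
 [5.0333, 8.5667]].

Step 3 — invert S. det(S) = 10.1667·8.5667 - (5.0333)² = 61.76.
  S^{-1} = (1/det) · [[d, -b], [-b, a]] = [[0.1387, -0.0815],
 [-0.0815, 0.1646]].

Step 4 — quadratic form (x̄ - mu_0)^T · S^{-1} · (x̄ - mu_0):
  S^{-1} · (x̄ - mu_0) = (0.0124, 0.2067),
  (x̄ - mu_0)^T · [...] = (1.1667)·(0.0124) + (1.8333)·(0.2067) = 0.3935.

Step 5 — scale by n: T² = 6 · 0.3935 = 2.3608.

T² ≈ 2.3608
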